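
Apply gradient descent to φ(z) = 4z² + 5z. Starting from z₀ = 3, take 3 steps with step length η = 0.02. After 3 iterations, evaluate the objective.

16.902602786816

φ′(z) = 8z + 5
Step 1: φ′(3) = 29; z₁ = 3 − 0.02·29 = 2.42
Step 2: φ′(2.42) = 24.36; z₂ = 2.42 − 0.02·24.36 = 1.9328
Step 3: φ′(1.9328) = 20.4624; z₃ = 1.9328 − 0.02·20.4624 = 1.523552
φ(1.523552) = 16.902602786816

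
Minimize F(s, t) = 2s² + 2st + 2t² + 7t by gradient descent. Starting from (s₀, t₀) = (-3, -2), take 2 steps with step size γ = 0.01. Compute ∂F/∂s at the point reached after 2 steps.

-14.4832

∇F = (4s + 2t, 2s + 4t + 7)
Step 1: at (-3, -2), ∇F = (-16, -7) → (-3, -2) − 0.01·(-16, -7) = (-2.84, -1.93)
Step 2: at (-2.84, -1.93), ∇F = (-15.22, -6.4) → (-2.84, -1.93) − 0.01·(-15.22, -6.4) = (-2.6878, -1.866)
∂F/∂s at (-2.6878, -1.866) = -14.4832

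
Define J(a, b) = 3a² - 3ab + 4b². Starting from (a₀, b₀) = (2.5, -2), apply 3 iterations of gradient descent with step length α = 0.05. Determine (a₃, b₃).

∇J = (6a - 3b, -3a + 8b)
Step 1: at (2.5, -2), ∇J = (21, -23.5) → (2.5, -2) − 0.05·(21, -23.5) = (1.45, -0.825)
Step 2: at (1.45, -0.825), ∇J = (11.175, -10.95) → (1.45, -0.825) − 0.05·(11.175, -10.95) = (0.89125, -0.2775)
Step 3: at (0.89125, -0.2775), ∇J = (6.18, -4.89375) → (0.89125, -0.2775) − 0.05·(6.18, -4.89375) = (0.58225, -0.0328125)

(0.58225, -0.0328125)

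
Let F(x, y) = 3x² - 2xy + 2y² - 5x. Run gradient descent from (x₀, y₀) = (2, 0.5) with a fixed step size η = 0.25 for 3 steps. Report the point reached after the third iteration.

∇F = (6x - 2y - 5, -2x + 4y)
Step 1: at (2, 0.5), ∇F = (6, -2) → (2, 0.5) − 0.25·(6, -2) = (0.5, 1)
Step 2: at (0.5, 1), ∇F = (-4, 3) → (0.5, 1) − 0.25·(-4, 3) = (1.5, 0.25)
Step 3: at (1.5, 0.25), ∇F = (3.5, -2) → (1.5, 0.25) − 0.25·(3.5, -2) = (0.625, 0.75)

(0.625, 0.75)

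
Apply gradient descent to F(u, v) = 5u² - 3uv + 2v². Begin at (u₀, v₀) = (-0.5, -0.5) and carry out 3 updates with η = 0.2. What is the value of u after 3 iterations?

0.464

∇F = (10u - 3v, -3u + 4v)
(u₁, v₁) = (-0.5, -0.5) − 0.2·(-3.5, -0.5) = (0.2, -0.4)
(u₂, v₂) = (0.2, -0.4) − 0.2·(3.2, -2.2) = (-0.44, 0.04)
(u₃, v₃) = (-0.44, 0.04) − 0.2·(-4.52, 1.48) = (0.464, -0.256)
u = 0.464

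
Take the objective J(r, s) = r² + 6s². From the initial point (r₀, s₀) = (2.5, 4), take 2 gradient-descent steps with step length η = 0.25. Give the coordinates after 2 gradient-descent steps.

∇J = (2r, 12s)
(r₁, s₁) = (2.5, 4) − 0.25·(5, 48) = (1.25, -8)
(r₂, s₂) = (1.25, -8) − 0.25·(2.5, -96) = (0.625, 16)

(0.625, 16)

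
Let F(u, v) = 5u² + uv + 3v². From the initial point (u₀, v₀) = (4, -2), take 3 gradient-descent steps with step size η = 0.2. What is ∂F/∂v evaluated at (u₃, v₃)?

-9.216

∇F = (10u + v, u + 6v)
(u₁, v₁) = (4, -2) − 0.2·(38, -8) = (-3.6, -0.4)
(u₂, v₂) = (-3.6, -0.4) − 0.2·(-36.4, -6) = (3.68, 0.8)
(u₃, v₃) = (3.68, 0.8) − 0.2·(37.6, 8.48) = (-3.84, -0.896)
∂F/∂v at (-3.84, -0.896) = -9.216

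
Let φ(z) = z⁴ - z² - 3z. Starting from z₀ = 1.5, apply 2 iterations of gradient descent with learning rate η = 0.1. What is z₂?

φ′(z) = 4z³ - 2z - 3
Step 1: φ′(1.5) = 7.5; z₁ = 1.5 − 0.1·7.5 = 0.75
Step 2: φ′(0.75) = -2.8125; z₂ = 0.75 − 0.1·(-2.8125) = 1.03125

1.03125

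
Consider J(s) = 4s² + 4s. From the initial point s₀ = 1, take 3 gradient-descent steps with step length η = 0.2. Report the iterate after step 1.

-1.4

J′(s) = 8s + 4
Step 1: J′(1) = 12; s₁ = 1 − 0.2·12 = -1.4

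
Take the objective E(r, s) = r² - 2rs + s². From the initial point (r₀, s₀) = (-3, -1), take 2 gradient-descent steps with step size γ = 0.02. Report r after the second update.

∇E = (2r - 2s, -2r + 2s)
(r₁, s₁) = (-3, -1) − 0.02·(-4, 4) = (-2.92, -1.08)
(r₂, s₂) = (-2.92, -1.08) − 0.02·(-3.68, 3.68) = (-2.8464, -1.1536)
r = -2.8464

-2.8464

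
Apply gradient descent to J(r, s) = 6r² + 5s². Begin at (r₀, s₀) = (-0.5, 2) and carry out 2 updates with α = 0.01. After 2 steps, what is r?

-0.3872

∇J = (12r, 10s)
(r₁, s₁) = (-0.5, 2) − 0.01·(-6, 20) = (-0.44, 1.8)
(r₂, s₂) = (-0.44, 1.8) − 0.01·(-5.28, 18) = (-0.3872, 1.62)
r = -0.3872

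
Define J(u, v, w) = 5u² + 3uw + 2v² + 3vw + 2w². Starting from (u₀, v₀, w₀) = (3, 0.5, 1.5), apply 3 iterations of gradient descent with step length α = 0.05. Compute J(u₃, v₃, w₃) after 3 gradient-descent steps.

∇J = (10u + 3w, 4v + 3w, 3u + 3v + 4w)
Step 1: at (3, 0.5, 1.5), ∇J = (34.5, 6.5, 16.5) → (3, 0.5, 1.5) − 0.05·(34.5, 6.5, 16.5) = (1.275, 0.175, 0.675)
Step 2: at (1.275, 0.175, 0.675), ∇J = (14.775, 2.725, 7.05) → (1.275, 0.175, 0.675) − 0.05·(14.775, 2.725, 7.05) = (0.53625, 0.03875, 0.3225)
Step 3: at (0.53625, 0.03875, 0.3225), ∇J = (6.33, 1.1225, 3.015) → (0.53625, 0.03875, 0.3225) − 0.05·(6.33, 1.1225, 3.015) = (0.21975, -0.017375, 0.17175)
J(0.21975, -0.017375, 0.17175) = 0.4053239375

0.4053239375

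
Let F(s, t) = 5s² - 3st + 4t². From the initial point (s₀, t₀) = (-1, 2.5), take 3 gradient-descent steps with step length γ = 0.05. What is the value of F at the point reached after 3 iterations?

∇F = (10s - 3t, -3s + 8t)
(s₁, t₁) = (-1, 2.5) − 0.05·(-17.5, 23) = (-0.125, 1.35)
(s₂, t₂) = (-0.125, 1.35) − 0.05·(-5.3, 11.175) = (0.14, 0.79125)
(s₃, t₃) = (0.14, 0.79125) − 0.05·(-0.97375, 5.91) = (0.1886875, 0.49575)
F(0.1886875, 0.49575) = 0.88046162890625

0.88046162890625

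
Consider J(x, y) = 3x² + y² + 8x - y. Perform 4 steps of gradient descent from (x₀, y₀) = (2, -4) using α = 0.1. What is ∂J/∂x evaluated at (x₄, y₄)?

∇J = (6x + 8, 2y - 1)
(x₁, y₁) = (2, -4) − 0.1·(20, -9) = (0, -3.1)
(x₂, y₂) = (0, -3.1) − 0.1·(8, -7.2) = (-0.8, -2.38)
(x₃, y₃) = (-0.8, -2.38) − 0.1·(3.2, -5.76) = (-1.12, -1.804)
(x₄, y₄) = (-1.12, -1.804) − 0.1·(1.28, -4.608) = (-1.248, -1.3432)
∂J/∂x at (-1.248, -1.3432) = 0.512

0.512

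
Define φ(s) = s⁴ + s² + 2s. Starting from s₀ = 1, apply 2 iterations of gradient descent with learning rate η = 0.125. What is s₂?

φ′(s) = 4s³ + 2s + 2
Step 1: φ′(1) = 8; s₁ = 1 − 0.125·8 = 0
Step 2: φ′(0) = 2; s₂ = 0 − 0.125·2 = -0.25

-0.25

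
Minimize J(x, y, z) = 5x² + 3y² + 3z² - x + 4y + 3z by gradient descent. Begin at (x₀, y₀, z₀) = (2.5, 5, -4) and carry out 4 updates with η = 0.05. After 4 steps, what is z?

∇J = (10x - 1, 6y + 4, 6z + 3)
(x₁, y₁, z₁) = (2.5, 5, -4) − 0.05·(24, 34, -21) = (1.3, 3.3, -2.95)
(x₂, y₂, z₂) = (1.3, 3.3, -2.95) − 0.05·(12, 23.8, -14.7) = (0.7, 2.11, -2.215)
(x₃, y₃, z₃) = (0.7, 2.11, -2.215) − 0.05·(6, 16.66, -10.29) = (0.4, 1.277, -1.7005)
(x₄, y₄, z₄) = (0.4, 1.277, -1.7005) − 0.05·(3, 11.662, -7.203) = (0.25, 0.6939, -1.34035)
z = -1.34035

-1.34035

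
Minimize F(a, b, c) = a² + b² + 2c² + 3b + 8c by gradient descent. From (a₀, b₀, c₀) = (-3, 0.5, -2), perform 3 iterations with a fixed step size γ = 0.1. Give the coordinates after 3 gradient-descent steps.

(-1.536, -0.476, -2)

∇F = (2a, 2b + 3, 4c + 8)
Step 1: at (-3, 0.5, -2), ∇F = (-6, 4, 0) → (-3, 0.5, -2) − 0.1·(-6, 4, 0) = (-2.4, 0.1, -2)
Step 2: at (-2.4, 0.1, -2), ∇F = (-4.8, 3.2, 0) → (-2.4, 0.1, -2) − 0.1·(-4.8, 3.2, 0) = (-1.92, -0.22, -2)
Step 3: at (-1.92, -0.22, -2), ∇F = (-3.84, 2.56, 0) → (-1.92, -0.22, -2) − 0.1·(-3.84, 2.56, 0) = (-1.536, -0.476, -2)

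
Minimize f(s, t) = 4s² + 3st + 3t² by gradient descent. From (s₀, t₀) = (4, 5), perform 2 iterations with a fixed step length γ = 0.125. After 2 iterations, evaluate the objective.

1.446533203125

∇f = (8s + 3t, 3s + 6t)
Step 1: at (4, 5), ∇f = (47, 42) → (4, 5) − 0.125·(47, 42) = (-1.875, -0.25)
Step 2: at (-1.875, -0.25), ∇f = (-15.75, -7.125) → (-1.875, -0.25) − 0.125·(-15.75, -7.125) = (0.09375, 0.640625)
f(0.09375, 0.640625) = 1.446533203125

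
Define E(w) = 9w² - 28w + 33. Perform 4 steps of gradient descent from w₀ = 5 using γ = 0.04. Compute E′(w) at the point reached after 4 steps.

0.38108672

E′(w) = 18w - 28
w₁ = 5 − 0.04·62 = 2.52
w₂ = 2.52 − 0.04·17.36 = 1.8256
w₃ = 1.8256 − 0.04·4.8608 = 1.631168
w₄ = 1.631168 − 0.04·1.361024 = 1.57672704
E′(w) at (1.57672704) = 0.38108672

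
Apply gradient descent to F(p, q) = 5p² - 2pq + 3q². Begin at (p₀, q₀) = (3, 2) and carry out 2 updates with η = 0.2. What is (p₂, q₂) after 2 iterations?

(2.52, -1.04)

∇F = (10p - 2q, -2p + 6q)
(p₁, q₁) = (3, 2) − 0.2·(26, 6) = (-2.2, 0.8)
(p₂, q₂) = (-2.2, 0.8) − 0.2·(-23.6, 9.2) = (2.52, -1.04)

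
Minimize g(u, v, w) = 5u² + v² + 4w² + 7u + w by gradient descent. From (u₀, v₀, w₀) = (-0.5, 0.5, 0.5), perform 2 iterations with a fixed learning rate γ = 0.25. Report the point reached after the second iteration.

(-0.25, 0.125, 0.5)

∇g = (10u + 7, 2v, 8w + 1)
(u₁, v₁, w₁) = (-0.5, 0.5, 0.5) − 0.25·(2, 1, 5) = (-1, 0.25, -0.75)
(u₂, v₂, w₂) = (-1, 0.25, -0.75) − 0.25·(-3, 0.5, -5) = (-0.25, 0.125, 0.5)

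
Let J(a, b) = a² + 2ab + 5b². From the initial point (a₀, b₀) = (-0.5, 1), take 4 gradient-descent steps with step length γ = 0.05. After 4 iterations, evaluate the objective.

0.21783872

∇J = (2a + 2b, 2a + 10b)
(a₁, b₁) = (-0.5, 1) − 0.05·(1, 9) = (-0.55, 0.55)
(a₂, b₂) = (-0.55, 0.55) − 0.05·(0, 4.4) = (-0.55, 0.33)
(a₃, b₃) = (-0.55, 0.33) − 0.05·(-0.44, 2.2) = (-0.528, 0.22)
(a₄, b₄) = (-0.528, 0.22) − 0.05·(-0.616, 1.144) = (-0.4972, 0.1628)
J(-0.4972, 0.1628) = 0.21783872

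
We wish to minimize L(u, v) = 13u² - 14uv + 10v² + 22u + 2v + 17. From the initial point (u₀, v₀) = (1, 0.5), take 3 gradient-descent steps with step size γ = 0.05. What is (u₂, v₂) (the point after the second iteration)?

(-0.365, -0.835)

∇L = (26u - 14v + 22, -14u + 20v + 2)
Step 1: at (1, 0.5), ∇L = (41, -2) → (1, 0.5) − 0.05·(41, -2) = (-1.05, 0.6)
Step 2: at (-1.05, 0.6), ∇L = (-13.7, 28.7) → (-1.05, 0.6) − 0.05·(-13.7, 28.7) = (-0.365, -0.835)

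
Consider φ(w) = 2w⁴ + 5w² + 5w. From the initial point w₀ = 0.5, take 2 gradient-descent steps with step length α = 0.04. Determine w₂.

-0.16406912

φ′(w) = 8w³ + 10w + 5
w₁ = 0.5 − 0.04·11 = 0.06
w₂ = 0.06 − 0.04·5.601728 = -0.16406912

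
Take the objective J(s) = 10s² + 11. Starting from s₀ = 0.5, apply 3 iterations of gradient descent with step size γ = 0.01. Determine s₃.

J′(s) = 20s
s₁ = 0.5 − 0.01·10 = 0.4
s₂ = 0.4 − 0.01·8 = 0.32
s₃ = 0.32 − 0.01·6.4 = 0.256

0.256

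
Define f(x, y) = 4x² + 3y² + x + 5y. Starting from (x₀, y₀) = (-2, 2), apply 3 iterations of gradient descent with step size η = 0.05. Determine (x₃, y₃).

∇f = (8x + 1, 6y + 5)
(x₁, y₁) = (-2, 2) − 0.05·(-15, 17) = (-1.25, 1.15)
(x₂, y₂) = (-1.25, 1.15) − 0.05·(-9, 11.9) = (-0.8, 0.555)
(x₃, y₃) = (-0.8, 0.555) − 0.05·(-5.4, 8.33) = (-0.53, 0.1385)

(-0.53, 0.1385)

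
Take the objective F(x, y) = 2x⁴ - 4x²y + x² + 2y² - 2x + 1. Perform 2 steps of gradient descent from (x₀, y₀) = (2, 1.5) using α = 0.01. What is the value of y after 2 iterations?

1.635856

∇F = (8x³ - 8xy + 2x - 2, -4x² + 4y)
(x₁, y₁) = (2, 1.5) − 0.01·(42, -10) = (1.58, 1.6)
(x₂, y₂) = (1.58, 1.6) − 0.01·(12.490496, -3.5856) = (1.45509504, 1.635856)
y = 1.635856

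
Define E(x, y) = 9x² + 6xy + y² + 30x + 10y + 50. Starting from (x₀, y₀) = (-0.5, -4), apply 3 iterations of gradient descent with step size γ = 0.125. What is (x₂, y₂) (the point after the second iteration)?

∇E = (18x + 6y + 30, 6x + 2y + 10)
(x₁, y₁) = (-0.5, -4) − 0.125·(-3, -1) = (-0.125, -3.875)
(x₂, y₂) = (-0.125, -3.875) − 0.125·(4.5, 1.5) = (-0.6875, -4.0625)

(-0.6875, -4.0625)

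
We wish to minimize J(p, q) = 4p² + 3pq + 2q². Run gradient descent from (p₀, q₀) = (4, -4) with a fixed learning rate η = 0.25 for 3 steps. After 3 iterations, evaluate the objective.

97.90234375

∇J = (8p + 3q, 3p + 4q)
Step 1: at (4, -4), ∇J = (20, -4) → (4, -4) − 0.25·(20, -4) = (-1, -3)
Step 2: at (-1, -3), ∇J = (-17, -15) → (-1, -3) − 0.25·(-17, -15) = (3.25, 0.75)
Step 3: at (3.25, 0.75), ∇J = (28.25, 12.75) → (3.25, 0.75) − 0.25·(28.25, 12.75) = (-3.8125, -2.4375)
J(-3.8125, -2.4375) = 97.90234375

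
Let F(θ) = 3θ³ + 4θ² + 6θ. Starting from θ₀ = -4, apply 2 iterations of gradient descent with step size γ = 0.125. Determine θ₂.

F′(θ) = 9θ² + 8θ + 6
Step 1: F′(-4) = 118; θ₁ = -4 − 0.125·118 = -18.75
Step 2: F′(-18.75) = 3020.0625; θ₂ = -18.75 − 0.125·3020.0625 = -396.2578125

-396.2578125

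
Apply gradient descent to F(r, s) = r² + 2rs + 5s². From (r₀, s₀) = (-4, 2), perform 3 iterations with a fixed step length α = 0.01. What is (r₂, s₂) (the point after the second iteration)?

∇F = (2r + 2s, 2r + 10s)
(r₁, s₁) = (-4, 2) − 0.01·(-4, 12) = (-3.96, 1.88)
(r₂, s₂) = (-3.96, 1.88) − 0.01·(-4.16, 10.88) = (-3.9184, 1.7712)

(-3.9184, 1.7712)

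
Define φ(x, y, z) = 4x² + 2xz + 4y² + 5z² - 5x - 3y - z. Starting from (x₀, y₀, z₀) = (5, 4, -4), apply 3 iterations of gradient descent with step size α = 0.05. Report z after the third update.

∇φ = (8x + 2z - 5, 8y - 3, 2x + 10z - 1)
Step 1: at (5, 4, -4), ∇φ = (27, 29, -31) → (5, 4, -4) − 0.05·(27, 29, -31) = (3.65, 2.55, -2.45)
Step 2: at (3.65, 2.55, -2.45), ∇φ = (19.3, 17.4, -18.2) → (3.65, 2.55, -2.45) − 0.05·(19.3, 17.4, -18.2) = (2.685, 1.68, -1.54)
Step 3: at (2.685, 1.68, -1.54), ∇φ = (13.4, 10.44, -11.03) → (2.685, 1.68, -1.54) − 0.05·(13.4, 10.44, -11.03) = (2.015, 1.158, -0.9885)
z = -0.9885

-0.9885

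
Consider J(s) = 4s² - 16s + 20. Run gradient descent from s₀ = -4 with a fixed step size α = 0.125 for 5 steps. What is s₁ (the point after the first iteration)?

J′(s) = 8s - 16
s₁ = -4 − 0.125·(-48) = 2

2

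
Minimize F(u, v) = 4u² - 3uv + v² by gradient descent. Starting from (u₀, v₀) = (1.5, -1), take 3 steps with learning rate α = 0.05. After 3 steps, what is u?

∇F = (8u - 3v, -3u + 2v)
Step 1: at (1.5, -1), ∇F = (15, -6.5) → (1.5, -1) − 0.05·(15, -6.5) = (0.75, -0.675)
Step 2: at (0.75, -0.675), ∇F = (8.025, -3.6) → (0.75, -0.675) − 0.05·(8.025, -3.6) = (0.34875, -0.495)
Step 3: at (0.34875, -0.495), ∇F = (4.275, -2.03625) → (0.34875, -0.495) − 0.05·(4.275, -2.03625) = (0.135, -0.3931875)
u = 0.135

0.135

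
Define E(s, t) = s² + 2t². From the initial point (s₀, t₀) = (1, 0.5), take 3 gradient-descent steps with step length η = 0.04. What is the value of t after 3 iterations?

0.296352

∇E = (2s, 4t)
(s₁, t₁) = (1, 0.5) − 0.04·(2, 2) = (0.92, 0.42)
(s₂, t₂) = (0.92, 0.42) − 0.04·(1.84, 1.68) = (0.8464, 0.3528)
(s₃, t₃) = (0.8464, 0.3528) − 0.04·(1.6928, 1.4112) = (0.778688, 0.296352)
t = 0.296352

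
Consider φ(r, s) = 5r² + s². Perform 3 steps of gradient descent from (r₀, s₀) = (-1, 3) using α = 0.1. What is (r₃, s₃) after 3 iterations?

∇φ = (10r, 2s)
(r₁, s₁) = (-1, 3) − 0.1·(-10, 6) = (0, 2.4)
(r₂, s₂) = (0, 2.4) − 0.1·(0, 4.8) = (0, 1.92)
(r₃, s₃) = (0, 1.92) − 0.1·(0, 3.84) = (0, 1.536)

(0, 1.536)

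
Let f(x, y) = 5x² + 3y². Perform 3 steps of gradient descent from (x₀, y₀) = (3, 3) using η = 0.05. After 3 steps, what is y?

∇f = (10x, 6y)
Step 1: at (3, 3), ∇f = (30, 18) → (3, 3) − 0.05·(30, 18) = (1.5, 2.1)
Step 2: at (1.5, 2.1), ∇f = (15, 12.6) → (1.5, 2.1) − 0.05·(15, 12.6) = (0.75, 1.47)
Step 3: at (0.75, 1.47), ∇f = (7.5, 8.82) → (0.75, 1.47) − 0.05·(7.5, 8.82) = (0.375, 1.029)
y = 1.029

1.029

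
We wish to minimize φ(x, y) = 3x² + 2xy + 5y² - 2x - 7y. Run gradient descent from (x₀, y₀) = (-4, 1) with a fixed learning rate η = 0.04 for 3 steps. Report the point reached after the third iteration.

(-1.78752, 1.212032)

∇φ = (6x + 2y - 2, 2x + 10y - 7)
(x₁, y₁) = (-4, 1) − 0.04·(-24, -5) = (-3.04, 1.2)
(x₂, y₂) = (-3.04, 1.2) − 0.04·(-17.84, -1.08) = (-2.3264, 1.2432)
(x₃, y₃) = (-2.3264, 1.2432) − 0.04·(-13.472, 0.7792) = (-1.78752, 1.212032)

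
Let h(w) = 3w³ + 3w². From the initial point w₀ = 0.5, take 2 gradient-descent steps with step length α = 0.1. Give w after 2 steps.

h′(w) = 9w² + 6w
Step 1: h′(0.5) = 5.25; w₁ = 0.5 − 0.1·5.25 = -0.025
Step 2: h′(-0.025) = -0.144375; w₂ = -0.025 − 0.1·(-0.144375) = -0.0105625

-0.0105625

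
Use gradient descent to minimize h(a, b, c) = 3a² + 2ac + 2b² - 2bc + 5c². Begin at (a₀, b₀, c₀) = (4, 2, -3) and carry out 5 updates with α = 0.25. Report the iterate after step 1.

(-0.5, -1.5, 3.5)

∇h = (6a + 2c, 4b - 2c, 2a - 2b + 10c)
(a₁, b₁, c₁) = (4, 2, -3) − 0.25·(18, 14, -26) = (-0.5, -1.5, 3.5)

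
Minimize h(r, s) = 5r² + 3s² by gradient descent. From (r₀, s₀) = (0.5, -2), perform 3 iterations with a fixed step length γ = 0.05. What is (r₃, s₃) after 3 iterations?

(0.0625, -0.686)

∇h = (10r, 6s)
(r₁, s₁) = (0.5, -2) − 0.05·(5, -12) = (0.25, -1.4)
(r₂, s₂) = (0.25, -1.4) − 0.05·(2.5, -8.4) = (0.125, -0.98)
(r₃, s₃) = (0.125, -0.98) − 0.05·(1.25, -5.88) = (0.0625, -0.686)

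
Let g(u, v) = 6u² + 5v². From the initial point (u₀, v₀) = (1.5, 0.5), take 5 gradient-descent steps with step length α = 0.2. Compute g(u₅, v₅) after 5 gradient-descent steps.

391.7437842176

∇g = (12u, 10v)
(u₁, v₁) = (1.5, 0.5) − 0.2·(18, 5) = (-2.1, -0.5)
(u₂, v₂) = (-2.1, -0.5) − 0.2·(-25.2, -5) = (2.94, 0.5)
(u₃, v₃) = (2.94, 0.5) − 0.2·(35.28, 5) = (-4.116, -0.5)
(u₄, v₄) = (-4.116, -0.5) − 0.2·(-49.392, -5) = (5.7624, 0.5)
(u₅, v₅) = (5.7624, 0.5) − 0.2·(69.1488, 5) = (-8.06736, -0.5)
g(-8.06736, -0.5) = 391.7437842176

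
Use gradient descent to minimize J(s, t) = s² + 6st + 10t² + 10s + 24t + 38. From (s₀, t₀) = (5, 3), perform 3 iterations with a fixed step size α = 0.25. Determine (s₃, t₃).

∇J = (2s + 6t + 10, 6s + 20t + 24)
Step 1: at (5, 3), ∇J = (38, 114) → (5, 3) − 0.25·(38, 114) = (-4.5, -25.5)
Step 2: at (-4.5, -25.5), ∇J = (-152, -513) → (-4.5, -25.5) − 0.25·(-152, -513) = (33.5, 102.75)
Step 3: at (33.5, 102.75), ∇J = (693.5, 2280) → (33.5, 102.75) − 0.25·(693.5, 2280) = (-139.875, -467.25)

(-139.875, -467.25)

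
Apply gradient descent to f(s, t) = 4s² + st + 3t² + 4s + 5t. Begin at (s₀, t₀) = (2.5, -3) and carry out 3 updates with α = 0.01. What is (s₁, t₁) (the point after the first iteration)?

(2.29, -2.895)

∇f = (8s + t + 4, s + 6t + 5)
(s₁, t₁) = (2.5, -3) − 0.01·(21, -10.5) = (2.29, -2.895)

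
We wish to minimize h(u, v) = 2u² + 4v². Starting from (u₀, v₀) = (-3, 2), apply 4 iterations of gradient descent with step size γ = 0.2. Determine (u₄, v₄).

∇h = (4u, 8v)
Step 1: at (-3, 2), ∇h = (-12, 16) → (-3, 2) − 0.2·(-12, 16) = (-0.6, -1.2)
Step 2: at (-0.6, -1.2), ∇h = (-2.4, -9.6) → (-0.6, -1.2) − 0.2·(-2.4, -9.6) = (-0.12, 0.72)
Step 3: at (-0.12, 0.72), ∇h = (-0.48, 5.76) → (-0.12, 0.72) − 0.2·(-0.48, 5.76) = (-0.024, -0.432)
Step 4: at (-0.024, -0.432), ∇h = (-0.096, -3.456) → (-0.024, -0.432) − 0.2·(-0.096, -3.456) = (-0.0048, 0.2592)

(-0.0048, 0.2592)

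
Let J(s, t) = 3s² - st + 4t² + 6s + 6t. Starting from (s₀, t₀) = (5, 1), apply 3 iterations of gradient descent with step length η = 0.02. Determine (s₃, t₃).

(3.131848, 0.50364)

∇J = (6s - t + 6, -s + 8t + 6)
(s₁, t₁) = (5, 1) − 0.02·(35, 9) = (4.3, 0.82)
(s₂, t₂) = (4.3, 0.82) − 0.02·(30.98, 8.26) = (3.6804, 0.6548)
(s₃, t₃) = (3.6804, 0.6548) − 0.02·(27.4276, 7.558) = (3.131848, 0.50364)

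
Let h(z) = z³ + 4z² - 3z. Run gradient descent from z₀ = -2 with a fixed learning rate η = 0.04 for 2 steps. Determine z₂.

h′(z) = 3z² + 8z - 3
Step 1: h′(-2) = -7; z₁ = -2 − 0.04·(-7) = -1.72
Step 2: h′(-1.72) = -7.8848; z₂ = -1.72 − 0.04·(-7.8848) = -1.404608

-1.404608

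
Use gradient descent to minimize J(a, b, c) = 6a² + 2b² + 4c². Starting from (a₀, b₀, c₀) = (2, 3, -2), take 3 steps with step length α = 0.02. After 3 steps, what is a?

∇J = (12a, 4b, 8c)
(a₁, b₁, c₁) = (2, 3, -2) − 0.02·(24, 12, -16) = (1.52, 2.76, -1.68)
(a₂, b₂, c₂) = (1.52, 2.76, -1.68) − 0.02·(18.24, 11.04, -13.44) = (1.1552, 2.5392, -1.4112)
(a₃, b₃, c₃) = (1.1552, 2.5392, -1.4112) − 0.02·(13.8624, 10.1568, -11.2896) = (0.877952, 2.336064, -1.185408)
a = 0.877952

0.877952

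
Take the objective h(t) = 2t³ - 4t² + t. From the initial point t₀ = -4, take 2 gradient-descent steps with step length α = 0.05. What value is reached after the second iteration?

h′(t) = 6t² - 8t + 1
Step 1: h′(-4) = 129; t₁ = -4 − 0.05·129 = -10.45
Step 2: h′(-10.45) = 739.815; t₂ = -10.45 − 0.05·739.815 = -47.44075

-47.44075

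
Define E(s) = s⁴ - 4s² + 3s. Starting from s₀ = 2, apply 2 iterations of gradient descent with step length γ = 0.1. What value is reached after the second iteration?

-0.1204

E′(s) = 4s³ - 8s + 3
s₁ = 2 − 0.1·19 = 0.1
s₂ = 0.1 − 0.1·2.204 = -0.1204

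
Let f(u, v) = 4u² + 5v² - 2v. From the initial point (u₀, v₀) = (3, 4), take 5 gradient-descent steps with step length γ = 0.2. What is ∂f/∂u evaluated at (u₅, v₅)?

∇f = (8u, 10v - 2)
Step 1: at (3, 4), ∇f = (24, 38) → (3, 4) − 0.2·(24, 38) = (-1.8, -3.6)
Step 2: at (-1.8, -3.6), ∇f = (-14.4, -38) → (-1.8, -3.6) − 0.2·(-14.4, -38) = (1.08, 4)
Step 3: at (1.08, 4), ∇f = (8.64, 38) → (1.08, 4) − 0.2·(8.64, 38) = (-0.648, -3.6)
Step 4: at (-0.648, -3.6), ∇f = (-5.184, -38) → (-0.648, -3.6) − 0.2·(-5.184, -38) = (0.3888, 4)
Step 5: at (0.3888, 4), ∇f = (3.1104, 38) → (0.3888, 4) − 0.2·(3.1104, 38) = (-0.23328, -3.6)
∂f/∂u at (-0.23328, -3.6) = -1.86624

-1.86624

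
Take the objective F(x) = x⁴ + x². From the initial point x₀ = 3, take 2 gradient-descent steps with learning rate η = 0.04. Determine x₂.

-0.82777344

F′(x) = 4x³ + 2x
Step 1: F′(3) = 114; x₁ = 3 − 0.04·114 = -1.56
Step 2: F′(-1.56) = -18.305664; x₂ = -1.56 − 0.04·(-18.305664) = -0.82777344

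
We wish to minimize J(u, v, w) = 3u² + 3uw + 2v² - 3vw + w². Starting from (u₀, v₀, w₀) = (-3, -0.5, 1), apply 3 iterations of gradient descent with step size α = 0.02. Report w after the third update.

1.283928

∇J = (6u + 3w, 4v - 3w, 3u - 3v + 2w)
Step 1: at (-3, -0.5, 1), ∇J = (-15, -5, -5.5) → (-3, -0.5, 1) − 0.02·(-15, -5, -5.5) = (-2.7, -0.4, 1.11)
Step 2: at (-2.7, -0.4, 1.11), ∇J = (-12.87, -4.93, -4.68) → (-2.7, -0.4, 1.11) − 0.02·(-12.87, -4.93, -4.68) = (-2.4426, -0.3014, 1.2036)
Step 3: at (-2.4426, -0.3014, 1.2036), ∇J = (-11.0448, -4.8164, -4.0164) → (-2.4426, -0.3014, 1.2036) − 0.02·(-11.0448, -4.8164, -4.0164) = (-2.221704, -0.205072, 1.283928)
w = 1.283928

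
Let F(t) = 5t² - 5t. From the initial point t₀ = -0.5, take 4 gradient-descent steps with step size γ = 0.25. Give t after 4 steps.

F′(t) = 10t - 5
Step 1: F′(-0.5) = -10; t₁ = -0.5 − 0.25·(-10) = 2
Step 2: F′(2) = 15; t₂ = 2 − 0.25·15 = -1.75
Step 3: F′(-1.75) = -22.5; t₃ = -1.75 − 0.25·(-22.5) = 3.875
Step 4: F′(3.875) = 33.75; t₄ = 3.875 − 0.25·33.75 = -4.5625

-4.5625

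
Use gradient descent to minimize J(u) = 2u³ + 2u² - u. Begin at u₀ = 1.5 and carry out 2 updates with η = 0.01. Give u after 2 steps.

1.1686465

J′(u) = 6u² + 4u - 1
Step 1: J′(1.5) = 18.5; u₁ = 1.5 − 0.01·18.5 = 1.315
Step 2: J′(1.315) = 14.63535; u₂ = 1.315 − 0.01·14.63535 = 1.1686465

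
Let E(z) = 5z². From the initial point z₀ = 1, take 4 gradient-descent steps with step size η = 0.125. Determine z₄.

0.00390625

E′(z) = 10z
z₁ = 1 − 0.125·10 = -0.25
z₂ = -0.25 − 0.125·(-2.5) = 0.0625
z₃ = 0.0625 − 0.125·0.625 = -0.015625
z₄ = -0.015625 − 0.125·(-0.15625) = 0.00390625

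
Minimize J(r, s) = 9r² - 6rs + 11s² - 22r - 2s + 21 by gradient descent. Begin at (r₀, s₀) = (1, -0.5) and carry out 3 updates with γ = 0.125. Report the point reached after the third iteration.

∇J = (18r - 6s - 22, -6r + 22s - 2)
Step 1: at (1, -0.5), ∇J = (-1, -19) → (1, -0.5) − 0.125·(-1, -19) = (1.125, 1.875)
Step 2: at (1.125, 1.875), ∇J = (-13, 32.5) → (1.125, 1.875) − 0.125·(-13, 32.5) = (2.75, -2.1875)
Step 3: at (2.75, -2.1875), ∇J = (40.625, -66.625) → (2.75, -2.1875) − 0.125·(40.625, -66.625) = (-2.328125, 6.140625)

(-2.328125, 6.140625)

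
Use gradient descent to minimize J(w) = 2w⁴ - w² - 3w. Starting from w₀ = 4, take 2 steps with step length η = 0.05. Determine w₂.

3707.91805

J′(w) = 8w³ - 2w - 3
Step 1: J′(4) = 501; w₁ = 4 − 0.05·501 = -21.05
Step 2: J′(-21.05) = -74579.361; w₂ = -21.05 − 0.05·(-74579.361) = 3707.91805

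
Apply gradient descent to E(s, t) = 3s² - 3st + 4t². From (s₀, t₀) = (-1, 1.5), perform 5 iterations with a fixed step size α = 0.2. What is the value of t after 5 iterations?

∇E = (6s - 3t, -3s + 8t)
Step 1: at (-1, 1.5), ∇E = (-10.5, 15) → (-1, 1.5) − 0.2·(-10.5, 15) = (1.1, -1.5)
Step 2: at (1.1, -1.5), ∇E = (11.1, -15.3) → (1.1, -1.5) − 0.2·(11.1, -15.3) = (-1.12, 1.56)
Step 3: at (-1.12, 1.56), ∇E = (-11.4, 15.84) → (-1.12, 1.56) − 0.2·(-11.4, 15.84) = (1.16, -1.608)
Step 4: at (1.16, -1.608), ∇E = (11.784, -16.344) → (1.16, -1.608) − 0.2·(11.784, -16.344) = (-1.1968, 1.6608)
Step 5: at (-1.1968, 1.6608), ∇E = (-12.1632, 16.8768) → (-1.1968, 1.6608) − 0.2·(-12.1632, 16.8768) = (1.23584, -1.71456)
t = -1.71456

-1.71456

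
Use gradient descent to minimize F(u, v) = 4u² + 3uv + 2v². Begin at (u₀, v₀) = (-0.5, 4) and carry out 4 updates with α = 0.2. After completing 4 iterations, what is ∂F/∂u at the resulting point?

8.5056

∇F = (8u + 3v, 3u + 4v)
Step 1: at (-0.5, 4), ∇F = (8, 14.5) → (-0.5, 4) − 0.2·(8, 14.5) = (-2.1, 1.1)
Step 2: at (-2.1, 1.1), ∇F = (-13.5, -1.9) → (-2.1, 1.1) − 0.2·(-13.5, -1.9) = (0.6, 1.48)
Step 3: at (0.6, 1.48), ∇F = (9.24, 7.72) → (0.6, 1.48) − 0.2·(9.24, 7.72) = (-1.248, -0.064)
Step 4: at (-1.248, -0.064), ∇F = (-10.176, -4) → (-1.248, -0.064) − 0.2·(-10.176, -4) = (0.7872, 0.736)
∂F/∂u at (0.7872, 0.736) = 8.5056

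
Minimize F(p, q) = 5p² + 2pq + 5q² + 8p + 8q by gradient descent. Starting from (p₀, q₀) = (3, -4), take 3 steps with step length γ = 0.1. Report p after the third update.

∇F = (10p + 2q + 8, 2p + 10q + 8)
Step 1: at (3, -4), ∇F = (30, -26) → (3, -4) − 0.1·(30, -26) = (0, -1.4)
Step 2: at (0, -1.4), ∇F = (5.2, -6) → (0, -1.4) − 0.1·(5.2, -6) = (-0.52, -0.8)
Step 3: at (-0.52, -0.8), ∇F = (1.2, -1.04) → (-0.52, -0.8) − 0.1·(1.2, -1.04) = (-0.64, -0.696)
p = -0.64

-0.64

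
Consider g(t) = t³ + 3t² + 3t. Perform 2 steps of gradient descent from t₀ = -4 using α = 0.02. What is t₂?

-5.291896

g′(t) = 3t² + 6t + 3
t₁ = -4 − 0.02·27 = -4.54
t₂ = -4.54 − 0.02·37.5948 = -5.291896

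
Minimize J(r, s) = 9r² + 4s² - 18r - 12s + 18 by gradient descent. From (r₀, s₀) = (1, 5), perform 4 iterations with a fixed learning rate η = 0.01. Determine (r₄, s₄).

(1, 4.00737536)

∇J = (18r - 18, 8s - 12)
(r₁, s₁) = (1, 5) − 0.01·(0, 28) = (1, 4.72)
(r₂, s₂) = (1, 4.72) − 0.01·(0, 25.76) = (1, 4.4624)
(r₃, s₃) = (1, 4.4624) − 0.01·(0, 23.6992) = (1, 4.225408)
(r₄, s₄) = (1, 4.225408) − 0.01·(0, 21.803264) = (1, 4.00737536)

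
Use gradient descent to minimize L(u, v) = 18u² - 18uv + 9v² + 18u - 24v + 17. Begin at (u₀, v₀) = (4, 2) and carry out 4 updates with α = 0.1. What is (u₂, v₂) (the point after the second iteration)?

∇L = (36u - 18v + 18, -18u + 18v - 24)
Step 1: at (4, 2), ∇L = (126, -60) → (4, 2) − 0.1·(126, -60) = (-8.6, 8)
Step 2: at (-8.6, 8), ∇L = (-435.6, 274.8) → (-8.6, 8) − 0.1·(-435.6, 274.8) = (34.96, -19.48)

(34.96, -19.48)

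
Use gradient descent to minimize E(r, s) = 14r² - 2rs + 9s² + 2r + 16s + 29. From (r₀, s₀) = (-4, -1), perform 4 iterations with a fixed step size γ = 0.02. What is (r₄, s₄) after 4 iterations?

(-0.29295616, -1.02163456)

∇E = (28r - 2s + 2, -2r + 18s + 16)
Step 1: at (-4, -1), ∇E = (-108, 6) → (-4, -1) − 0.02·(-108, 6) = (-1.84, -1.12)
Step 2: at (-1.84, -1.12), ∇E = (-47.28, -0.48) → (-1.84, -1.12) − 0.02·(-47.28, -0.48) = (-0.8944, -1.1104)
Step 3: at (-0.8944, -1.1104), ∇E = (-20.8224, -2.1984) → (-0.8944, -1.1104) − 0.02·(-20.8224, -2.1984) = (-0.477952, -1.066432)
Step 4: at (-0.477952, -1.066432), ∇E = (-9.249792, -2.239872) → (-0.477952, -1.066432) − 0.02·(-9.249792, -2.239872) = (-0.29295616, -1.02163456)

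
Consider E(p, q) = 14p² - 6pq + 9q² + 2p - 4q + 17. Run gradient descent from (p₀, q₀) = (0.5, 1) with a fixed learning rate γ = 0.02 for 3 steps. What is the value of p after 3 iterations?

∇E = (28p - 6q + 2, -6p + 18q - 4)
Step 1: at (0.5, 1), ∇E = (10, 11) → (0.5, 1) − 0.02·(10, 11) = (0.3, 0.78)
Step 2: at (0.3, 0.78), ∇E = (5.72, 8.24) → (0.3, 0.78) − 0.02·(5.72, 8.24) = (0.1856, 0.6152)
Step 3: at (0.1856, 0.6152), ∇E = (3.5056, 5.96) → (0.1856, 0.6152) − 0.02·(3.5056, 5.96) = (0.115488, 0.496)
p = 0.115488

0.115488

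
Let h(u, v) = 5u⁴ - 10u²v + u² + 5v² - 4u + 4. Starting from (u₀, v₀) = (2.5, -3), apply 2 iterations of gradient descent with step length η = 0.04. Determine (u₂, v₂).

(3277.8582912, 103.33264)

∇h = (20u³ - 20uv + 2u - 4, -10u² + 10v)
Step 1: at (2.5, -3), ∇h = (463.5, -92.5) → (2.5, -3) − 0.04·(463.5, -92.5) = (-16.04, 0.7)
Step 2: at (-16.04, 0.7), ∇h = (-82347.45728, -2565.816) → (-16.04, 0.7) − 0.04·(-82347.45728, -2565.816) = (3277.8582912, 103.33264)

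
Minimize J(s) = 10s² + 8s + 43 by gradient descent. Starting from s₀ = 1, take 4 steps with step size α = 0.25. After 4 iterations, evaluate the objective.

J′(s) = 20s + 8
s₁ = 1 − 0.25·28 = -6
s₂ = -6 − 0.25·(-112) = 22
s₃ = 22 − 0.25·448 = -90
s₄ = -90 − 0.25·(-1792) = 358
J(358) = 1284547

1284547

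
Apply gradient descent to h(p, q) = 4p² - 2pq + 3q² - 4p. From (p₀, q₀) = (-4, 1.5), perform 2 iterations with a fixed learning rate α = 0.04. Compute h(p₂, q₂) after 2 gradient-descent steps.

∇h = (8p - 2q - 4, -2p + 6q)
Step 1: at (-4, 1.5), ∇h = (-39, 17) → (-4, 1.5) − 0.04·(-39, 17) = (-2.44, 0.82)
Step 2: at (-2.44, 0.82), ∇h = (-25.16, 9.8) → (-2.44, 0.82) − 0.04·(-25.16, 9.8) = (-1.4336, 0.428)
h(-1.4336, 0.428) = 15.73194944

15.73194944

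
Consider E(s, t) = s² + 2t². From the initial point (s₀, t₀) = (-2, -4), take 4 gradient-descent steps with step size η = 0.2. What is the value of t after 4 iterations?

-0.0064

∇E = (2s, 4t)
(s₁, t₁) = (-2, -4) − 0.2·(-4, -16) = (-1.2, -0.8)
(s₂, t₂) = (-1.2, -0.8) − 0.2·(-2.4, -3.2) = (-0.72, -0.16)
(s₃, t₃) = (-0.72, -0.16) − 0.2·(-1.44, -0.64) = (-0.432, -0.032)
(s₄, t₄) = (-0.432, -0.032) − 0.2·(-0.864, -0.128) = (-0.2592, -0.0064)
t = -0.0064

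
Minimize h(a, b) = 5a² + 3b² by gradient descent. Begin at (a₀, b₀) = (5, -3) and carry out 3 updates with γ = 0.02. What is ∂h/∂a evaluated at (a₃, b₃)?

∇h = (10a, 6b)
(a₁, b₁) = (5, -3) − 0.02·(50, -18) = (4, -2.64)
(a₂, b₂) = (4, -2.64) − 0.02·(40, -15.84) = (3.2, -2.3232)
(a₃, b₃) = (3.2, -2.3232) − 0.02·(32, -13.9392) = (2.56, -2.044416)
∂h/∂a at (2.56, -2.044416) = 25.6

25.6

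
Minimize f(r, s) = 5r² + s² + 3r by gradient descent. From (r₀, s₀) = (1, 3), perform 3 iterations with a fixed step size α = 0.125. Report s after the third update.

∇f = (10r + 3, 2s)
(r₁, s₁) = (1, 3) − 0.125·(13, 6) = (-0.625, 2.25)
(r₂, s₂) = (-0.625, 2.25) − 0.125·(-3.25, 4.5) = (-0.21875, 1.6875)
(r₃, s₃) = (-0.21875, 1.6875) − 0.125·(0.8125, 3.375) = (-0.3203125, 1.265625)
s = 1.265625

1.265625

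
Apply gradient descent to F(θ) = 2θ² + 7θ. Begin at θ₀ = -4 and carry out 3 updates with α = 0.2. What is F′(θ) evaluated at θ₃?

F′(θ) = 4θ + 7
θ₁ = -4 − 0.2·(-9) = -2.2
θ₂ = -2.2 − 0.2·(-1.8) = -1.84
θ₃ = -1.84 − 0.2·(-0.36) = -1.768
F′(θ) at (-1.768) = -0.072

-0.072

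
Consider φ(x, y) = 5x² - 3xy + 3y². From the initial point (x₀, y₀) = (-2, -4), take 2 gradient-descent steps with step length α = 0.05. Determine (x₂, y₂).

∇φ = (10x - 3y, -3x + 6y)
(x₁, y₁) = (-2, -4) − 0.05·(-8, -18) = (-1.6, -3.1)
(x₂, y₂) = (-1.6, -3.1) − 0.05·(-6.7, -13.8) = (-1.265, -2.41)

(-1.265, -2.41)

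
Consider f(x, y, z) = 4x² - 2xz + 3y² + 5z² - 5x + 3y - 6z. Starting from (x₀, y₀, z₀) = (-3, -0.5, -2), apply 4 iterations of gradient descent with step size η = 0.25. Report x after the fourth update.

∇f = (8x - 2z - 5, 6y + 3, -2x + 10z - 6)
Step 1: at (-3, -0.5, -2), ∇f = (-25, 0, -20) → (-3, -0.5, -2) − 0.25·(-25, 0, -20) = (3.25, -0.5, 3)
Step 2: at (3.25, -0.5, 3), ∇f = (15, 0, 17.5) → (3.25, -0.5, 3) − 0.25·(15, 0, 17.5) = (-0.5, -0.5, -1.375)
Step 3: at (-0.5, -0.5, -1.375), ∇f = (-6.25, 0, -18.75) → (-0.5, -0.5, -1.375) − 0.25·(-6.25, 0, -18.75) = (1.0625, -0.5, 3.3125)
Step 4: at (1.0625, -0.5, 3.3125), ∇f = (-3.125, 0, 25) → (1.0625, -0.5, 3.3125) − 0.25·(-3.125, 0, 25) = (1.84375, -0.5, -2.9375)
x = 1.84375

1.84375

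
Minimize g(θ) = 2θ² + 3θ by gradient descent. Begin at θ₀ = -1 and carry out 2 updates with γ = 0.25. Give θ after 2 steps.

-0.75

g′(θ) = 4θ + 3
θ₁ = -1 − 0.25·(-1) = -0.75
θ₂ = -0.75 − 0.25·0 = -0.75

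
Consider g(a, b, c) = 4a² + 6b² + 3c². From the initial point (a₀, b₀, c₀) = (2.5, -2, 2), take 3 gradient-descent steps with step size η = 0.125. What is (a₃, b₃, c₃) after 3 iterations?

∇g = (8a, 12b, 6c)
(a₁, b₁, c₁) = (2.5, -2, 2) − 0.125·(20, -24, 12) = (0, 1, 0.5)
(a₂, b₂, c₂) = (0, 1, 0.5) − 0.125·(0, 12, 3) = (0, -0.5, 0.125)
(a₃, b₃, c₃) = (0, -0.5, 0.125) − 0.125·(0, -6, 0.75) = (0, 0.25, 0.03125)

(0, 0.25, 0.03125)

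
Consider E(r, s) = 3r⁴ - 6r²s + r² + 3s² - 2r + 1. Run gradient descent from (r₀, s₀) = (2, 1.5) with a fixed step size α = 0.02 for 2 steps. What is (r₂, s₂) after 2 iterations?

∇E = (12r³ - 12rs + 2r - 2, -6r² + 6s)
(r₁, s₁) = (2, 1.5) − 0.02·(62, -15) = (0.76, 1.8)
(r₂, s₂) = (0.76, 1.8) − 0.02·(-11.628288, 7.3344) = (0.99256576, 1.653312)

(0.99256576, 1.653312)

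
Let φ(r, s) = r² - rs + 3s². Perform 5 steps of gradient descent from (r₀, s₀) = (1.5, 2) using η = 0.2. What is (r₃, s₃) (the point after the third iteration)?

∇φ = (2r - s, -r + 6s)
Step 1: at (1.5, 2), ∇φ = (1, 10.5) → (1.5, 2) − 0.2·(1, 10.5) = (1.3, -0.1)
Step 2: at (1.3, -0.1), ∇φ = (2.7, -1.9) → (1.3, -0.1) − 0.2·(2.7, -1.9) = (0.76, 0.28)
Step 3: at (0.76, 0.28), ∇φ = (1.24, 0.92) → (0.76, 0.28) − 0.2·(1.24, 0.92) = (0.512, 0.096)

(0.512, 0.096)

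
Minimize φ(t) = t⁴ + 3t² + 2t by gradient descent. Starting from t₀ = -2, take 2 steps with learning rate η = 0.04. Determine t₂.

-0.31795712

φ′(t) = 4t³ + 6t + 2
Step 1: φ′(-2) = -42; t₁ = -2 − 0.04·(-42) = -0.32
Step 2: φ′(-0.32) = -0.051072; t₂ = -0.32 − 0.04·(-0.051072) = -0.31795712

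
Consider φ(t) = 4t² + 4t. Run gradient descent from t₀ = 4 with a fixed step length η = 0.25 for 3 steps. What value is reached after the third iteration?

-5

φ′(t) = 8t + 4
t₁ = 4 − 0.25·36 = -5
t₂ = -5 − 0.25·(-36) = 4
t₃ = 4 − 0.25·36 = -5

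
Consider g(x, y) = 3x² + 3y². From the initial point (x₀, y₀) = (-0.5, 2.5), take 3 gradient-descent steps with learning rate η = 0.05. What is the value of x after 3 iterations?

∇g = (6x, 6y)
Step 1: at (-0.5, 2.5), ∇g = (-3, 15) → (-0.5, 2.5) − 0.05·(-3, 15) = (-0.35, 1.75)
Step 2: at (-0.35, 1.75), ∇g = (-2.1, 10.5) → (-0.35, 1.75) − 0.05·(-2.1, 10.5) = (-0.245, 1.225)
Step 3: at (-0.245, 1.225), ∇g = (-1.47, 7.35) → (-0.245, 1.225) − 0.05·(-1.47, 7.35) = (-0.1715, 0.8575)
x = -0.1715

-0.1715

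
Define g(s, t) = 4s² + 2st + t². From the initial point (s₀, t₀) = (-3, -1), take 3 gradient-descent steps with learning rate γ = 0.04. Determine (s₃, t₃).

∇g = (8s + 2t, 2s + 2t)
(s₁, t₁) = (-3, -1) − 0.04·(-26, -8) = (-1.96, -0.68)
(s₂, t₂) = (-1.96, -0.68) − 0.04·(-17.04, -5.28) = (-1.2784, -0.4688)
(s₃, t₃) = (-1.2784, -0.4688) − 0.04·(-11.1648, -3.4944) = (-0.831808, -0.329024)

(-0.831808, -0.329024)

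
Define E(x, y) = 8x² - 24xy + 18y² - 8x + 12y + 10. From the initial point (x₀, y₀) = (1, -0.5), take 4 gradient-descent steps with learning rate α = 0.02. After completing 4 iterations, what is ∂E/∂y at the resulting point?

∇E = (16x - 24y - 8, -24x + 36y + 12)
(x₁, y₁) = (1, -0.5) − 0.02·(20, -30) = (0.6, 0.1)
(x₂, y₂) = (0.6, 0.1) − 0.02·(-0.8, 1.2) = (0.616, 0.076)
(x₃, y₃) = (0.616, 0.076) − 0.02·(0.032, -0.048) = (0.61536, 0.07696)
(x₄, y₄) = (0.61536, 0.07696) − 0.02·(-0.00128, 0.00192) = (0.6153856, 0.0769216)
∂E/∂y at (0.6153856, 0.0769216) = -0.0000768

-0.0000768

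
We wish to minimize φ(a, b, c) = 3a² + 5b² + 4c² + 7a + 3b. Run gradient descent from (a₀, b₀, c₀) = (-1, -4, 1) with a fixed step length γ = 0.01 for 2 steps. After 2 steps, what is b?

-3.297

∇φ = (6a + 7, 10b + 3, 8c)
Step 1: at (-1, -4, 1), ∇φ = (1, -37, 8) → (-1, -4, 1) − 0.01·(1, -37, 8) = (-1.01, -3.63, 0.92)
Step 2: at (-1.01, -3.63, 0.92), ∇φ = (0.94, -33.3, 7.36) → (-1.01, -3.63, 0.92) − 0.01·(0.94, -33.3, 7.36) = (-1.0194, -3.297, 0.8464)
b = -3.297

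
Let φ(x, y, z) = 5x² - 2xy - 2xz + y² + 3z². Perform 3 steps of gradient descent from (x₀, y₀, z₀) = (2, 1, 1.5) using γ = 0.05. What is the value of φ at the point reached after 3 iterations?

2.691743

∇φ = (10x - 2y - 2z, -2x + 2y, -2x + 6z)
Step 1: at (2, 1, 1.5), ∇φ = (15, -2, 5) → (2, 1, 1.5) − 0.05·(15, -2, 5) = (1.25, 1.1, 1.25)
Step 2: at (1.25, 1.1, 1.25), ∇φ = (7.8, -0.3, 5) → (1.25, 1.1, 1.25) − 0.05·(7.8, -0.3, 5) = (0.86, 1.115, 1)
Step 3: at (0.86, 1.115, 1), ∇φ = (4.37, 0.51, 4.28) → (0.86, 1.115, 1) − 0.05·(4.37, 0.51, 4.28) = (0.6415, 1.0895, 0.786)
φ(0.6415, 1.0895, 0.786) = 2.691743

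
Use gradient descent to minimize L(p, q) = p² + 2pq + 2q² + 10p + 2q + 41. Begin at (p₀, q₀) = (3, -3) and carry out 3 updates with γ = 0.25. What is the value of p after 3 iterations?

-2.75

∇L = (2p + 2q + 10, 2p + 4q + 2)
(p₁, q₁) = (3, -3) − 0.25·(10, -4) = (0.5, -2)
(p₂, q₂) = (0.5, -2) − 0.25·(7, -5) = (-1.25, -0.75)
(p₃, q₃) = (-1.25, -0.75) − 0.25·(6, -3.5) = (-2.75, 0.125)
p = -2.75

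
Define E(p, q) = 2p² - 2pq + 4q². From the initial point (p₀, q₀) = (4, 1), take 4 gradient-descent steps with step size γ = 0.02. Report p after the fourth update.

3.00572672

∇E = (4p - 2q, -2p + 8q)
(p₁, q₁) = (4, 1) − 0.02·(14, 0) = (3.72, 1)
(p₂, q₂) = (3.72, 1) − 0.02·(12.88, 0.56) = (3.4624, 0.9888)
(p₃, q₃) = (3.4624, 0.9888) − 0.02·(11.872, 0.9856) = (3.22496, 0.969088)
(p₄, q₄) = (3.22496, 0.969088) − 0.02·(10.961664, 1.302784) = (3.00572672, 0.94303232)
p = 3.00572672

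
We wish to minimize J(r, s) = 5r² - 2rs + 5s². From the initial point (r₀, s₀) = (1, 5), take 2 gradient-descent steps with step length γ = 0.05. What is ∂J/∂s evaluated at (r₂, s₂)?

12.48

∇J = (10r - 2s, -2r + 10s)
(r₁, s₁) = (1, 5) − 0.05·(0, 48) = (1, 2.6)
(r₂, s₂) = (1, 2.6) − 0.05·(4.8, 24) = (0.76, 1.4)
∂J/∂s at (0.76, 1.4) = 12.48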